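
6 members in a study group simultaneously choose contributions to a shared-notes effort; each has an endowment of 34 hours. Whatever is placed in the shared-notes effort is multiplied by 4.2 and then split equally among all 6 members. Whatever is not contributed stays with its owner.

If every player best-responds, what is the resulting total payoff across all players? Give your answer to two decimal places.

204.00 hours

Each contributed unit returns 4.2/6 = 0.7000 to its contributor — below 1 — so contributing 0 is dominant for every player. At the Nash equilibrium everyone keeps their 34, and the group total is 6 × 34 = 204.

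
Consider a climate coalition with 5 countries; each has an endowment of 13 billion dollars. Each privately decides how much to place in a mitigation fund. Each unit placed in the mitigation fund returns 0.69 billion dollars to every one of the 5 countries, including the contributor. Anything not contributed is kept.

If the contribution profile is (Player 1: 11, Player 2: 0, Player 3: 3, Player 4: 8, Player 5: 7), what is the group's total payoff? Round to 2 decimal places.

136.05 billion dollars

Total contributed: 11 + 0 + 3 + 8 + 7 = 29; total kept: 5 × 13 − 29 = 36.
The mitigation fund pays out 0.69 × 5 × 29 = 100.05 in aggregate.
Group total = 36 + 100.05 = 136.05.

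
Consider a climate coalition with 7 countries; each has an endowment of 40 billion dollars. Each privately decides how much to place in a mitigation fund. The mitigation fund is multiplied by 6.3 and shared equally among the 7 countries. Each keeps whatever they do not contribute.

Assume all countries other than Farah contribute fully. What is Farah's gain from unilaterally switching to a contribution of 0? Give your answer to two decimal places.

4.00 billion dollars

Switching from a contribution of 40 to 0 lets Farah keep an extra 40 billion dollars, but lowers the mitigation fund by 40, which costs Farah their own share of that drop: 6.3/7 × 40 = 36.00.
Net gain = 40 − 36.00 = 4.00. The private return per contributed unit (0.9000) is below 1, so free-riding is indeed the best response regardless of what the others do.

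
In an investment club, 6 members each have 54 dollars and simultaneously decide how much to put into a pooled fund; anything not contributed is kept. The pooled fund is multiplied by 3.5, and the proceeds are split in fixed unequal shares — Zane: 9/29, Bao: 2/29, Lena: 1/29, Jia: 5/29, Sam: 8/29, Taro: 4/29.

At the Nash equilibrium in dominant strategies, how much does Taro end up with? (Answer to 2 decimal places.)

80.07 dollars

Player j's private return per contributed unit is 3.5 × (j's share). Contributing is weakly dominant for j when that share is at least 1/3.5 = 0.2857, and contributing 0 is dominant otherwise.
Zane alone (share 9/29) is above the threshold, contributing 54; the remaining 5 contribute 0. Total contributed: 54.
Taro keeps 54 and receives 3.5 × 54 × 4/29 = 26.07 from the pooled fund, for a payoff of 80.07.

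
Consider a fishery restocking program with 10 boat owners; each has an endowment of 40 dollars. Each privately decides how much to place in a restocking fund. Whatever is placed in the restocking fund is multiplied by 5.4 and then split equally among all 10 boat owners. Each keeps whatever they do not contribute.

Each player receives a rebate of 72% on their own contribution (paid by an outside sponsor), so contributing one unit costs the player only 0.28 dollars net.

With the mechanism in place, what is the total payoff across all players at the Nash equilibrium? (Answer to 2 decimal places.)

With the mechanism, a contributed unit returns (5.4/10) / 0.28 = 1.9286 per unit of net cost to the contributor — now above 1 — so contributing fully is weakly dominant for every player.
At the Nash equilibrium everyone contributes 40. Group total payoff = 10 × (40 × 0.72 + 5.4 × 40) = 2448.00.

2448.00 dollars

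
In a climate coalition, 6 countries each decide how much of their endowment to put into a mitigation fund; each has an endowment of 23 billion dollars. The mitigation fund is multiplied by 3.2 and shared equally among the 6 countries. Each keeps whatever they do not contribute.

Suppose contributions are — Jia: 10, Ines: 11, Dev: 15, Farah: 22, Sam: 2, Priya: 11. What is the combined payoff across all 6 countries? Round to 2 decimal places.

294.20 billion dollars

Total contributed: 10 + 11 + 15 + 22 + 2 + 11 = 71; total kept: 6 × 23 − 71 = 67.
The mitigation fund pays out 3.2 × 71 = 227.20 in aggregate.
Group total = 67 + 227.20 = 294.20.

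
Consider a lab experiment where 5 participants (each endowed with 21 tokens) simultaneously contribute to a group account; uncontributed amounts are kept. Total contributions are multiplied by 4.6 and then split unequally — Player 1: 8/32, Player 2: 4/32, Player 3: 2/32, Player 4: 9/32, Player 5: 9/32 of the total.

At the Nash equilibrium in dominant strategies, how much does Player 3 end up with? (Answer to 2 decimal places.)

39.11 tokens

Player j's private return per contributed unit is 4.6 × (j's share). Contributing is weakly dominant for j when that share is at least 1/4.6 = 0.2174, and contributing 0 is dominant otherwise.
Player 1, Player 4 and Player 5 clear that bar, contributing 21 each; the remaining 2 contribute 0. Total contributed: 63.
Player 3 keeps 21 and receives 4.6 × 63 × 2/32 = 18.11 from the group account, for a payoff of 39.11.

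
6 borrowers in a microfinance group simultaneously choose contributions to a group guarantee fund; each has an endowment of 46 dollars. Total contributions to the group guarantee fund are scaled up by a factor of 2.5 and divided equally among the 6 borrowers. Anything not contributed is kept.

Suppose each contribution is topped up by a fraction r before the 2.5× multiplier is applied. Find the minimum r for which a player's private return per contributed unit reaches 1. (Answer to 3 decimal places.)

1.400

With matching at rate r, one contributed unit becomes (1 + r) in the group guarantee fund and returns 2.5 × (1 + r) / 6 to the contributor.
Setting this equal to 1: 1 + r = 6/2.5 = 2.4000.
So the minimum matching rate is r = 2.4000 − 1 = 1.400.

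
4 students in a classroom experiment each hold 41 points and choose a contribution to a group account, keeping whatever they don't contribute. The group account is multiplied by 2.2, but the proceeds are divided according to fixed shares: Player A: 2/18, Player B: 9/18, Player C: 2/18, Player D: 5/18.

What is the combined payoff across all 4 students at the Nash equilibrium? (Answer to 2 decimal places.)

Player j's private return per contributed unit is 2.2 × (j's share). Contributing is weakly dominant for j when that share is at least 1/2.2 = 0.4545, and contributing 0 is dominant otherwise.
The only share above 0.4545 is Player B's 9/18, contributing 41; the remaining 3 contribute 0. Total contributed: 41.
The group account pays out 2.2 × 41 = 90.20 in total (split across the unequal shares, but the aggregate is all that matters for the group sum).
The 3 free-riders keep 41 each, adding 123. Group total = 123 + 90.20 = 213.20.

213.20 points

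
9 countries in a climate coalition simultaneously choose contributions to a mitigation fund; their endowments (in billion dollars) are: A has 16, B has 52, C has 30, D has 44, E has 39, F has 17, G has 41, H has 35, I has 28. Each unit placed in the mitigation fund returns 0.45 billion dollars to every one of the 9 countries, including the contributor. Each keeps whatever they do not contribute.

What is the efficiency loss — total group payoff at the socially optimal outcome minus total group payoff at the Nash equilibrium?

The private return per contributed unit is 0.45 < 1 for everyone, so the Nash equilibrium is zero contribution and the group total is Σ E_j = 16 + 52 + 30 + 44 + 39 + 17 + 41 + 35 + 28 = 302.
Each contributed unit returns 4.050 to the group, so the social optimum is full contribution by everyone: group total = 4.050 × 302 = 1223.10.
Efficiency loss = (4.050 − 1) × 302 = 921.10.

921.10 billion dollars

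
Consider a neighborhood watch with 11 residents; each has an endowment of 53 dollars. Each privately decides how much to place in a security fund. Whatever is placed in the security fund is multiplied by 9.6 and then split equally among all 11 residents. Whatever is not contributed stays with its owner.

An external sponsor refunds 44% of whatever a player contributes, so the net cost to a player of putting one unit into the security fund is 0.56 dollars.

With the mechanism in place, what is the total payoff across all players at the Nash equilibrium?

5853.32 dollars

The effective private return per unit is now (9.6/11) / 0.56 = 1.5584 > 1, so every player's dominant strategy flips to full contribution.
At the Nash equilibrium everyone contributes 53. Group total payoff = 11 × (53 × 0.44 + 9.6 × 53) = 5853.32.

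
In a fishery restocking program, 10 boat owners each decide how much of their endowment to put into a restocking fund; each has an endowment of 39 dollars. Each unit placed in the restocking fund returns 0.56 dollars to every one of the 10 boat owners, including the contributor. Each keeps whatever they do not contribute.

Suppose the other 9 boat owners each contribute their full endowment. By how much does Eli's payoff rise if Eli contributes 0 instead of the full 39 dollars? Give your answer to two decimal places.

Switching from a contribution of 39 to 0 lets Eli keep an extra 39 dollars, but lowers the restocking fund by 39, which costs Eli their own share of that drop: 0.56 × 39 = 21.84.
Net gain = 39 − 21.84 = 17.16. The private return per contributed unit (0.56) is below 1, so free-riding is indeed the best response regardless of what the others do.

17.16 dollars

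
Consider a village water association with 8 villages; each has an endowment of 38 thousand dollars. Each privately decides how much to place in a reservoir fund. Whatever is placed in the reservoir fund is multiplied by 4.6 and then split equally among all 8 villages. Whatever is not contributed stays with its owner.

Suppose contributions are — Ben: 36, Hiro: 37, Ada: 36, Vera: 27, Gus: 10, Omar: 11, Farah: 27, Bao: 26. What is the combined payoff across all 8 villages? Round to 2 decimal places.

Total contributed: 36 + 37 + 36 + 27 + 10 + 11 + 27 + 26 = 210; total kept: 8 × 38 − 210 = 94.
The reservoir fund pays out 4.6 × 210 = 966.00 in aggregate.
Group total = 94 + 966.00 = 1060.00.

1060.00 thousand dollars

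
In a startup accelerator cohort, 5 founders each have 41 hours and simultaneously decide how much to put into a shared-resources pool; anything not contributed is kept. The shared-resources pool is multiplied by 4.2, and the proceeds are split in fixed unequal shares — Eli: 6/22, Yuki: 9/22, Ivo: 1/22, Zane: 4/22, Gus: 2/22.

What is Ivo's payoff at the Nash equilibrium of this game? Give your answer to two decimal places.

A player with share s gets back 4.2·s per unit contributed, so full contribution is dominant for anyone with s > 1/4.2 = 0.2381 and zero contribution is dominant for anyone below.
Eli and Yuki clear that bar, contributing 41 each; the remaining 3 contribute 0. Total contributed: 82.
Ivo keeps 41 and receives 4.2 × 82 × 1/22 = 15.65 from the shared-resources pool, for a payoff of 56.65.

56.65 hours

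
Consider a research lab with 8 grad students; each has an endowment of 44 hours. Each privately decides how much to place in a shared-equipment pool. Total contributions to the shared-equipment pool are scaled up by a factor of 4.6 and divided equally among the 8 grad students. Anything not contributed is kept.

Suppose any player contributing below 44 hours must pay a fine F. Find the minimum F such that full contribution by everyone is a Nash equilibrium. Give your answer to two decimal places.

18.70 hours

Given the others contribute fully, the best deviation is to contribute 0 (any partial contribution still incurs the fine and gives up units whose private return 0.5750 is below 1).
Deviating from 44 to 0 saves 44 hours but forfeits the deviator's share of the drop in the shared-equipment pool: 4.6/8 × 44 = 25.30.
So the deviation gain is 44 − 25.30 = 18.70, and the fine must be at least 18.70 hours to wipe it out.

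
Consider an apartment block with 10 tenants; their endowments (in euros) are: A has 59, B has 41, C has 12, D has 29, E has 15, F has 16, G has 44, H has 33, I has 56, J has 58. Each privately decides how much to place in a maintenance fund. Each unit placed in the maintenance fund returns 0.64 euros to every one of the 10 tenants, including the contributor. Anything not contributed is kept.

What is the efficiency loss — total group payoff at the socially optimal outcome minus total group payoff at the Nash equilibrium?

1960.20 euros

The private return per contributed unit is 0.64 < 1 for everyone, so the Nash equilibrium is zero contribution and the group total is Σ E_j = 59 + 41 + 12 + 29 + 15 + 16 + 44 + 33 + 56 + 58 = 363.
Each contributed unit returns 6.400 to the group, so the social optimum is full contribution by everyone: group total = 6.400 × 363 = 2323.20.
Efficiency loss = (6.400 − 1) × 363 = 1960.20.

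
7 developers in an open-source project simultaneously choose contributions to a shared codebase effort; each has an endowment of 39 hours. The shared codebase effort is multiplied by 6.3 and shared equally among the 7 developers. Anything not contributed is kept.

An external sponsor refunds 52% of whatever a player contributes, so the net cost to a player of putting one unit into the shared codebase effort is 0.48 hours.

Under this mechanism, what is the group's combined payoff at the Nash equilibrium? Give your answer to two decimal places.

The effective private return per unit is now (6.3/7) / 0.48 = 1.8750 > 1, so every player's dominant strategy flips to full contribution.
At the Nash equilibrium everyone contributes 39. Group total payoff = 7 × (39 × 0.52 + 6.3 × 39) = 1861.86.

1861.86 hours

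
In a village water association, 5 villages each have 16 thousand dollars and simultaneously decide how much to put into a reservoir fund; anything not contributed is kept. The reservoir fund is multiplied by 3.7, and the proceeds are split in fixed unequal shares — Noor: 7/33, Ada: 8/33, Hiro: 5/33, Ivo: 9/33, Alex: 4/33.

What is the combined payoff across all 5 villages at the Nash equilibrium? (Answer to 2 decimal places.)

For player j, contributing a unit is worthwhile iff 3.7 × (j's share) ≥ 1, i.e. iff j's share is at least 0.2703.
The only share above 0.2703 is Ivo's 9/33, contributing 16; the remaining 4 contribute 0. Total contributed: 16.
The reservoir fund pays out 3.7 × 16 = 59.20 in total (split across the unequal shares, but the aggregate is all that matters for the group sum).
The 4 free-riders keep 16 each, adding 64. Group total = 64 + 59.20 = 123.20.

123.20 thousand dollars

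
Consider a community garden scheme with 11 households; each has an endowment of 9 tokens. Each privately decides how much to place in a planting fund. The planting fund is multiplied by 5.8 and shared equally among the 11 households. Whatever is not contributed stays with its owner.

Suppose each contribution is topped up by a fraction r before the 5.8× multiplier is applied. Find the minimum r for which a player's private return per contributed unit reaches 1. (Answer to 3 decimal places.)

0.897

With matching at rate r, one contributed unit becomes (1 + r) in the planting fund and returns 5.8 × (1 + r) / 11 to the contributor.
Setting this equal to 1: 1 + r = 11/5.8 = 1.8966.
So the minimum matching rate is r = 1.8966 − 1 = 0.897.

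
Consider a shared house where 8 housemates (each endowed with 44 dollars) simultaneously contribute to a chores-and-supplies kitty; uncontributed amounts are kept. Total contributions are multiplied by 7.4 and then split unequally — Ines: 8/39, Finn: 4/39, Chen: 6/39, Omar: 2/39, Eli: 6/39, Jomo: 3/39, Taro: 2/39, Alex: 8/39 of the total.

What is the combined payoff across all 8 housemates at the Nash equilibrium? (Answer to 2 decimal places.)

1478.40 dollars

A player with share s gets back 7.4·s per unit contributed, so full contribution is dominant for anyone with s > 1/7.4 = 0.1351 and zero contribution is dominant for anyone below.
Ines, Chen, Eli and Alex are above the threshold, contributing 44 each; the remaining 4 contribute 0. Total contributed: 176.
The chores-and-supplies kitty pays out 7.4 × 176 = 1302.40 in total (split across the unequal shares, but the aggregate is all that matters for the group sum).
The 4 free-riders keep 44 each, adding 176. Group total = 176 + 1302.40 = 1478.40.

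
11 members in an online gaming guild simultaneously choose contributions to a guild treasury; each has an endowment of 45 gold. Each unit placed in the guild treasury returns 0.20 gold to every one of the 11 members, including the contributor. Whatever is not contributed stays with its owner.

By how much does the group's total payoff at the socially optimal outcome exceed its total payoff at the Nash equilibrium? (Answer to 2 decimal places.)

594.00 gold

The private return per contributed unit is 0.20 < 1, so contributing 0 is dominant for every player. At the Nash equilibrium everyone keeps their 45, and the group total is 11 × 45 = 495.
Each contributed unit returns 2.200 to the group as a whole (0.20 to each of 11 players), which exceeds 1, so the social optimum is full contribution: group total = 2.200 × 495 = 1089.00.
Efficiency loss = 1089.00 − 495 = 594.00.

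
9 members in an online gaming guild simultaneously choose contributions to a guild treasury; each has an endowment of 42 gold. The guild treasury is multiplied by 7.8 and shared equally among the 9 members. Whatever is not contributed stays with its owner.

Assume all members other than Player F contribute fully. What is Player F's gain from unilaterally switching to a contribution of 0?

5.60 gold

Switching from a contribution of 42 to 0 lets Player F keep an extra 42 gold, but lowers the guild treasury by 42, which costs Player F their own share of that drop: 7.8/9 × 42 = 36.40.
Net gain = 42 − 36.40 = 5.60. The private return per contributed unit (0.8667) is below 1, so free-riding is indeed the best response regardless of what the others do.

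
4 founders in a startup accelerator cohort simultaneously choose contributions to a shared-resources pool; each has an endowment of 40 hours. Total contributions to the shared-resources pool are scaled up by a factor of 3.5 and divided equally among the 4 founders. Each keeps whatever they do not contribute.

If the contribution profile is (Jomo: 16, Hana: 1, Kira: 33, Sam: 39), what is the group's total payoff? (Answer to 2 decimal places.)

Total contributed: 16 + 1 + 33 + 39 = 89; total kept: 4 × 40 − 89 = 71.
The shared-resources pool pays out 3.5 × 89 = 311.50 in aggregate.
Group total = 71 + 311.50 = 382.50.

382.50 hours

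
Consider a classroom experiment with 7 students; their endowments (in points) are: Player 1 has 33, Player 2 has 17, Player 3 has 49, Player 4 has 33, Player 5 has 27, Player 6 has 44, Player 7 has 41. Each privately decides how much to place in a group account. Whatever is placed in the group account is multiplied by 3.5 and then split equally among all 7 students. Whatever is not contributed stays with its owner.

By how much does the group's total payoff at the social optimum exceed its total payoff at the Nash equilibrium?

The private return per contributed unit is 3.5/7 = 0.5000 < 1 for every player regardless of endowment, so the Nash equilibrium is zero contribution and the group total is Σ E_j = 33 + 17 + 49 + 33 + 27 + 44 + 41 = 244.
Each contributed unit returns 3.500 to the group, so the social optimum is full contribution by everyone: group total = 3.500 × 244 = 854.00.
Efficiency loss = (3.500 − 1) × 244 = 610.00.

610.00 points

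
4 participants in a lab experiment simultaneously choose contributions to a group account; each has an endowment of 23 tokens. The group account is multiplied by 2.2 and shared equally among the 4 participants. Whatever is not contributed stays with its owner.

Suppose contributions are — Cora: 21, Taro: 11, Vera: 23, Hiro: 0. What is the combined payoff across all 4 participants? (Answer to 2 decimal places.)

158.00 tokens

Total contributed: 21 + 11 + 23 + 0 = 55; total kept: 4 × 23 − 55 = 37.
The group account pays out 2.2 × 55 = 121.00 in aggregate.
Group total = 37 + 121.00 = 158.00.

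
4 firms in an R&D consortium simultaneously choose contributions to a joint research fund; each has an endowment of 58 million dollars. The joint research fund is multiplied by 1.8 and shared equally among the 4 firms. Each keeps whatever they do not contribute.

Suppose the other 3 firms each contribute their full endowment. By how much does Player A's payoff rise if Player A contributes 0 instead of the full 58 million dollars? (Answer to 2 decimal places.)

31.90 million dollars

Switching from a contribution of 58 to 0 lets Player A keep an extra 58 million dollars, but lowers the joint research fund by 58, which costs Player A their own share of that drop: 1.8/4 × 58 = 26.10.
Net gain = 58 − 26.10 = 31.90. The private return per contributed unit (0.4500) is below 1, so free-riding is indeed the best response regardless of what the others do.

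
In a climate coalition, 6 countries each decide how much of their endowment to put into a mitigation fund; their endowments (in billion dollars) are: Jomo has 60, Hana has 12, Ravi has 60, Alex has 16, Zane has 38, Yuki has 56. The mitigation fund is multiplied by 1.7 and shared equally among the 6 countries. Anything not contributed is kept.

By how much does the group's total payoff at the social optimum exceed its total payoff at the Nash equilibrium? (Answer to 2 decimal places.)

169.40 billion dollars

The private return per contributed unit is 1.7/6 = 0.2833 < 1 for every player regardless of endowment, so the Nash equilibrium is zero contribution and the group total is Σ E_j = 60 + 12 + 60 + 16 + 38 + 56 = 242.
Each contributed unit returns 1.700 to the group, so the social optimum is full contribution by everyone: group total = 1.700 × 242 = 411.40.
Efficiency loss = (1.700 − 1) × 242 = 169.40.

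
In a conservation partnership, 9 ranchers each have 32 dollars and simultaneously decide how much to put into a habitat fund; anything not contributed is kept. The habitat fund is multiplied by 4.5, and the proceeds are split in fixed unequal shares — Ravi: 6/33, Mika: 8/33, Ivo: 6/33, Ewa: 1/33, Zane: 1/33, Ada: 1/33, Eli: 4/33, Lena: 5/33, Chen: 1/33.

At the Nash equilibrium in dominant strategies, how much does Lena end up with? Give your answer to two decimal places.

53.82 dollars

A player with share s gets back 4.5·s per unit contributed, so full contribution is dominant for anyone with s > 1/4.5 = 0.2222 and zero contribution is dominant for anyone below.
Only Mika (8/33) clears that bar, contributing 32; the remaining 8 contribute 0. Total contributed: 32.
Lena keeps 32 and receives 4.5 × 32 × 5/33 = 21.82 from the habitat fund, for a payoff of 53.82.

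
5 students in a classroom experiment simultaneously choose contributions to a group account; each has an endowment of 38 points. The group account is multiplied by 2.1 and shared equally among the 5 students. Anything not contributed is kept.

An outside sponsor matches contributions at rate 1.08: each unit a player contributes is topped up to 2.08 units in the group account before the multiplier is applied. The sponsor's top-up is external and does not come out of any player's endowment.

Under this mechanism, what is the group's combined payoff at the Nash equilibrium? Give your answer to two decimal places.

Even with the mechanism, each unit contributed returns only 2.1 × 2.08 / 5 = 0.8736 per unit of net cost, so contributing nothing is still dominant.
At the Nash equilibrium no one contributes; group total payoff = 5 × 38 = 190.

190.00 points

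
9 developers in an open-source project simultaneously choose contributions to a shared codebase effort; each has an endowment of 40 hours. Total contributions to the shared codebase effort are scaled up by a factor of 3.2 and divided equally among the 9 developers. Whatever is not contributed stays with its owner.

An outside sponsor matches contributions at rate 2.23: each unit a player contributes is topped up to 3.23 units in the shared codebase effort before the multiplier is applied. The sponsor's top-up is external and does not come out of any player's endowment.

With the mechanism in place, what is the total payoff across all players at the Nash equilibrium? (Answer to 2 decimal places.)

3720.96 hours

With the mechanism, a contributed unit returns 3.2 × 3.23 / 9 = 1.1484 per unit of net cost to the contributor — now above 1 — so contributing fully is weakly dominant for every player.
At the Nash equilibrium everyone contributes 40. Group total payoff = 3.2 × 3.23 × 360 = 3720.96.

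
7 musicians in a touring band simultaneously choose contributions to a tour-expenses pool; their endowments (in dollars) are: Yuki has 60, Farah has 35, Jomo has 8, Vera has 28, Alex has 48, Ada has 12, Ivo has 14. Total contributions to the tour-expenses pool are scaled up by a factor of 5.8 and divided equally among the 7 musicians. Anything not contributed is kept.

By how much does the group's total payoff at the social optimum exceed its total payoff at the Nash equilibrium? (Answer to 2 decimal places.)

The private return per contributed unit is 5.8/7 = 0.8286 < 1 for every player regardless of endowment, so the Nash equilibrium is zero contribution and the group total is Σ E_j = 60 + 35 + 8 + 28 + 48 + 12 + 14 = 205.
Each contributed unit returns 5.800 to the group, so the social optimum is full contribution by everyone: group total = 5.800 × 205 = 1189.00.
Efficiency loss = (5.800 − 1) × 205 = 984.00.

984.00 dollars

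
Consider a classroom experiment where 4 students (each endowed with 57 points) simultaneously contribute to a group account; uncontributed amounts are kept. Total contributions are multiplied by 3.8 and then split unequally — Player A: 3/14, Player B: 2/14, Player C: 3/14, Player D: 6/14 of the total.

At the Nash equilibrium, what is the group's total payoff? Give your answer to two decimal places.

387.60 points

Player j's private return per contributed unit is 3.8 × (j's share). Contributing is weakly dominant for j when that share is at least 1/3.8 = 0.2632, and contributing 0 is dominant otherwise.
Only Player D (6/14) clears that bar, contributing 57; the remaining 3 contribute 0. Total contributed: 57.
The group account pays out 3.8 × 57 = 216.60 in total (split across the unequal shares, but the aggregate is all that matters for the group sum).
The 3 free-riders keep 57 each, adding 171. Group total = 171 + 216.60 = 387.60.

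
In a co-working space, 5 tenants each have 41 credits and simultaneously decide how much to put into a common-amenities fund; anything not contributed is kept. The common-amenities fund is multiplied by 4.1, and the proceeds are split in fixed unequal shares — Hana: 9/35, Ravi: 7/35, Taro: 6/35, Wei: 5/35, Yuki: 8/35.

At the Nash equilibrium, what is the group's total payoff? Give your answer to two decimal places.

332.10 credits

Player j's private return per contributed unit is 4.1 × (j's share). Contributing is weakly dominant for j when that share is at least 1/4.1 = 0.2439, and contributing 0 is dominant otherwise.
The only share above 0.2439 is Hana's 9/35, contributing 41; the remaining 4 contribute 0. Total contributed: 41.
The common-amenities fund pays out 4.1 × 41 = 168.10 in total (split across the unequal shares, but the aggregate is all that matters for the group sum).
The 4 free-riders keep 41 each, adding 164. Group total = 164 + 168.10 = 332.10.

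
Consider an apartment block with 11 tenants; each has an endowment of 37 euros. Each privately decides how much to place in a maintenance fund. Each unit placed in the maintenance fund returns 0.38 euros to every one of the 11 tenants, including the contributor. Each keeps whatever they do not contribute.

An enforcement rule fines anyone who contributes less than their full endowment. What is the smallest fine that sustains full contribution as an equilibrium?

Given the others contribute fully, the best deviation is to contribute 0 (any partial contribution still incurs the fine and gives up units whose private return 0.38 is below 1).
Deviating from 37 to 0 saves 37 euros but forfeits the deviator's share of the drop in the maintenance fund: 0.38 × 37 = 14.06.
So the deviation gain is 37 − 14.06 = 22.94, and the fine must be at least 22.94 euros to wipe it out.

22.94 euros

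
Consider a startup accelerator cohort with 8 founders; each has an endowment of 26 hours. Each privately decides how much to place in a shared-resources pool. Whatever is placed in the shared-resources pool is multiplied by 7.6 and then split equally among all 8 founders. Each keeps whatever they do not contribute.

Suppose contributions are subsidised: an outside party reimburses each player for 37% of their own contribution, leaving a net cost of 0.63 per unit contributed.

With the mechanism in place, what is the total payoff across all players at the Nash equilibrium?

With the mechanism, a contributed unit returns (7.6/8) / 0.63 = 1.5079 per unit of net cost to the contributor — now above 1 — so contributing fully is weakly dominant for every player.
At the Nash equilibrium everyone contributes 26. Group total payoff = 8 × (26 × 0.37 + 7.6 × 26) = 1657.76.

1657.76 hours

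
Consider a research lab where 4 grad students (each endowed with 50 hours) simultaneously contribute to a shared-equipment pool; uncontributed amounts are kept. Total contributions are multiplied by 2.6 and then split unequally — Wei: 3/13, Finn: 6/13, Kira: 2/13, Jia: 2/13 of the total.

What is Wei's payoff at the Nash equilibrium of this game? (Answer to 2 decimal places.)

80.00 hours

Each unit j contributes comes back to j as 2.6 × (j's share), so j prefers to contribute only if that share exceeds 1/2.6 = 0.3846; otherwise keeping the unit dominates.
Finn alone (share 6/13) is above the threshold, contributing 50; the remaining 3 contribute 0. Total contributed: 50.
Wei keeps 50 and receives 2.6 × 50 × 3/13 = 30.00 from the shared-equipment pool, for a payoff of 80.00.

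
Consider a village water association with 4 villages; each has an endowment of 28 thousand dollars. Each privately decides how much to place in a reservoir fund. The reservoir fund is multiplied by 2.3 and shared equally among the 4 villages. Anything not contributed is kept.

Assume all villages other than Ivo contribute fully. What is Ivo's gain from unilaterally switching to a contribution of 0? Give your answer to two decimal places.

11.90 thousand dollars

Switching from a contribution of 28 to 0 lets Ivo keep an extra 28 thousand dollars, but lowers the reservoir fund by 28, which costs Ivo their own share of that drop: 2.3/4 × 28 = 16.10.
Net gain = 28 − 16.10 = 11.90. The private return per contributed unit (0.5750) is below 1, so free-riding is indeed the best response regardless of what the others do.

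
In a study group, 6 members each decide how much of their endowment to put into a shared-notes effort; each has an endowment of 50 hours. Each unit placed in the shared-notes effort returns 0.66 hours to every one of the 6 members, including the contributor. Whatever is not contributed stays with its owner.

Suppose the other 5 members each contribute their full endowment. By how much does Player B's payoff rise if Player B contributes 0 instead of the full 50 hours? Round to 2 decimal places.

Switching from a contribution of 50 to 0 lets Player B keep an extra 50 hours, but lowers the shared-notes effort by 50, which costs Player B their own share of that drop: 0.66 × 50 = 33.00.
Net gain = 50 − 33.00 = 17.00. The private return per contributed unit (0.66) is below 1, so free-riding is indeed the best response regardless of what the others do.

17.00 hours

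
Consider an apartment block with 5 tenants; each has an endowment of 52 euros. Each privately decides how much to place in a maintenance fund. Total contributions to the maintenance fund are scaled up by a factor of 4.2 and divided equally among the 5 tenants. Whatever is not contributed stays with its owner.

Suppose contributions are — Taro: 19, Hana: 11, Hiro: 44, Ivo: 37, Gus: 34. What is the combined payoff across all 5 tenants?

Total contributed: 19 + 11 + 44 + 37 + 34 = 145; total kept: 5 × 52 − 145 = 115.
The maintenance fund pays out 4.2 × 145 = 609.00 in aggregate.
Group total = 115 + 609.00 = 724.00.

724.00 euros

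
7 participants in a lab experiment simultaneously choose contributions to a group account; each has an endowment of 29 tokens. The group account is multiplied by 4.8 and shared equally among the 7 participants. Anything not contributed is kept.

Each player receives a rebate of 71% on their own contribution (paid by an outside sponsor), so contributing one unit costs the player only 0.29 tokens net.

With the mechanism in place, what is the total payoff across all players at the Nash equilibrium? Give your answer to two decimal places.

1118.53 tokens

Under the mechanism each unit contributed yields (4.8/7) / 0.29 = 2.3645 back to its contributor per unit of net cost, which exceeds 1, making full contribution the dominant choice for everyone.
So the Nash equilibrium is full contribution by all 7; the group earns 7 × (29 × 0.71 + 4.8 × 29) = 1118.53.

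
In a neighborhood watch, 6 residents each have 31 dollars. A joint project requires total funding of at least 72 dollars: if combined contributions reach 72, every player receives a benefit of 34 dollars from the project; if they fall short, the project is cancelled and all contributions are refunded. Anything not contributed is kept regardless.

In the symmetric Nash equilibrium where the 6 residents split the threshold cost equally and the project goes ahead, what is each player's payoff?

Equal share of the threshold: 72/6 = 12.
At this profile no one gains by cutting their contribution: any cut drops the total below 72, the project is cancelled, contributions are refunded, and the deviator ends with 31, which is less than 31 − 12 + 34 = 53. Contributing more than 12 just wastes the excess. So contributing exactly 12 is a best response.
Each player's payoff: 31 − 12 + 34 = 53.

53 dollars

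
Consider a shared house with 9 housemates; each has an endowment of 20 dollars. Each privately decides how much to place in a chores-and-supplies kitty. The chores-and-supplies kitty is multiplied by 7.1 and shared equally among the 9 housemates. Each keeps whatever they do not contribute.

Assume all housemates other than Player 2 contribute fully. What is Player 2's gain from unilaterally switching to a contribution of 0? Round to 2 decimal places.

4.22 dollars

Switching from a contribution of 20 to 0 lets Player 2 keep an extra 20 dollars, but lowers the chores-and-supplies kitty by 20, which costs Player 2 their own share of that drop: 7.1/9 × 20 = 15.78.
Net gain = 20 − 15.78 = 4.22. The private return per contributed unit (0.7889) is below 1, so free-riding is indeed the best response regardless of what the others do.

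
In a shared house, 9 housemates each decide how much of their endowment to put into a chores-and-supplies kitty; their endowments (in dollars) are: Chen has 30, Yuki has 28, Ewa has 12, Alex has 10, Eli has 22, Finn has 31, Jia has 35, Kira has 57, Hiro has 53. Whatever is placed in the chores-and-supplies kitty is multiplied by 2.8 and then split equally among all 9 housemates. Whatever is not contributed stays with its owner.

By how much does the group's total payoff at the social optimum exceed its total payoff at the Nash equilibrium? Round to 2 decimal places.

500.40 dollars

The private return per contributed unit is 2.8/9 = 0.3111 < 1 for every player regardless of endowment, so the Nash equilibrium is zero contribution and the group total is Σ E_j = 30 + 28 + 12 + 10 + 22 + 31 + 35 + 57 + 53 = 278.
Each contributed unit returns 2.800 to the group, so the social optimum is full contribution by everyone: group total = 2.800 × 278 = 778.40.
Efficiency loss = (2.800 − 1) × 278 = 500.40.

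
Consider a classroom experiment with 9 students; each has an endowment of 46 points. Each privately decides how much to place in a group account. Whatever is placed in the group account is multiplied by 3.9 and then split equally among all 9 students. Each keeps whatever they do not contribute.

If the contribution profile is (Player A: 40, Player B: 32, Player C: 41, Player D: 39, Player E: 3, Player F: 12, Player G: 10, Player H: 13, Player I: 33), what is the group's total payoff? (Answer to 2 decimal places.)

Total contributed: 40 + 32 + 41 + 39 + 3 + 12 + 10 + 13 + 33 = 223; total kept: 9 × 46 − 223 = 191.
The group account pays out 3.9 × 223 = 869.70 in aggregate.
Group total = 191 + 869.70 = 1060.70.

1060.70 points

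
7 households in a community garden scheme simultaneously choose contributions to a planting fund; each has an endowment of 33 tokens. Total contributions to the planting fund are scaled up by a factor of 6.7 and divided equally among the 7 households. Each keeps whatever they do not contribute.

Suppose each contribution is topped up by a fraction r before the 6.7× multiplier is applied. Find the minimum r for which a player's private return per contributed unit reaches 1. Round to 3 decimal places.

0.045

With matching at rate r, one contributed unit becomes (1 + r) in the planting fund and returns 6.7 × (1 + r) / 7 to the contributor.
Setting this equal to 1: 1 + r = 7/6.7 = 1.0448.
So the minimum matching rate is r = 1.0448 − 1 = 0.045.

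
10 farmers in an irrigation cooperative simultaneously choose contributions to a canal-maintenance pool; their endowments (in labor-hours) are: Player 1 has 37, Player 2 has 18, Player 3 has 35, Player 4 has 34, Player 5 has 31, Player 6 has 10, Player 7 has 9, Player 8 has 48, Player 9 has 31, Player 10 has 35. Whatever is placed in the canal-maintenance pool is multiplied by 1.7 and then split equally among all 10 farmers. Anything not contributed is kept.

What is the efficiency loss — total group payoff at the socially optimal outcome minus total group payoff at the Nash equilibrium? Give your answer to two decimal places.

The private return per contributed unit is 1.7/10 = 0.1700 < 1 for every player regardless of endowment, so the Nash equilibrium is zero contribution and the group total is Σ E_j = 37 + 18 + 35 + 34 + 31 + 10 + 9 + 48 + 31 + 35 = 288.
Each contributed unit returns 1.700 to the group, so the social optimum is full contribution by everyone: group total = 1.700 × 288 = 489.60.
Efficiency loss = (1.700 − 1) × 288 = 201.60.

201.60 labor-hours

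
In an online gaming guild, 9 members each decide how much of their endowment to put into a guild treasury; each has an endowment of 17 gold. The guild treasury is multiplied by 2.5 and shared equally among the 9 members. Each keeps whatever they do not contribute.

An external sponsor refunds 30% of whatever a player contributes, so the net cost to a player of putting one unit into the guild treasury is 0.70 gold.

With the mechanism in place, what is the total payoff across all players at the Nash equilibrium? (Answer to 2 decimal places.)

With the mechanism, a contributed unit returns (2.5/9) / 0.70 = 0.3968 per unit of net cost — still below 1 — so contributing 0 remains dominant for every player.
Everyone keeps their endowment and the group total is 9 × 17 = 153.

153.00 gold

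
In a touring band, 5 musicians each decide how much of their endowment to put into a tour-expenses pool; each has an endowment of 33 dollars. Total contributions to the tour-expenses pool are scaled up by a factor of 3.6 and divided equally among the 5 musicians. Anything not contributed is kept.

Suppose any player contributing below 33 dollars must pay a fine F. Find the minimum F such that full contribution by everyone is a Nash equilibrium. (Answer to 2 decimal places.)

9.24 dollars

Given the others contribute fully, the best deviation is to contribute 0 (any partial contribution still incurs the fine and gives up units whose private return 0.7200 is below 1).
Deviating from 33 to 0 saves 33 dollars but forfeits the deviator's share of the drop in the tour-expenses pool: 3.6/5 × 33 = 23.76.
So the deviation gain is 33 − 23.76 = 9.24, and the fine must be at least 9.24 dollars to wipe it out.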